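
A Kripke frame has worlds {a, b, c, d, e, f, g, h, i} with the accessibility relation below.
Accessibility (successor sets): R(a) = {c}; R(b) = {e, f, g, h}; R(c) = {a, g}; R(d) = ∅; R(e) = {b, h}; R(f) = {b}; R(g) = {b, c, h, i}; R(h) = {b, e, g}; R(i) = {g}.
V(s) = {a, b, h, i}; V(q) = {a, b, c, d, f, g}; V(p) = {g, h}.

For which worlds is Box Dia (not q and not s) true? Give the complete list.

Let φ = Box Dia (not q and not s). Evaluate φ at each world:
  a (successors {c}): φ is false.
  b (successors {e, f, g, h}): φ is false.
  c (successors {a, g}): φ is false.
  d (successors ∅): φ is true.
  e (successors {b, h}): φ is true.
  f (successors {b}): φ is true.
  g (successors {b, c, h, i}): φ is false.
  h (successors {b, e, g}): φ is false.
  i (successors {g}): φ is false.
For instance, at e:
  At e: Box Dia (not q and not s) requires Dia (not q and not s) at every successor {b, h}.
      At b: Dia (not q and not s) requires not q and not s at some successor in {e, f, g, h}.
        not q and not s holds at e, so Dia (not q and not s) is true at b.
      At h: Dia (not q and not s) requires not q and not s at some successor in {b, e, g}.
        not q and not s holds at e, so Dia (not q and not s) is true at h.
  So Box Dia (not q and not s) is true at e.
Satisfying worlds: {d, e, f}

d, e, f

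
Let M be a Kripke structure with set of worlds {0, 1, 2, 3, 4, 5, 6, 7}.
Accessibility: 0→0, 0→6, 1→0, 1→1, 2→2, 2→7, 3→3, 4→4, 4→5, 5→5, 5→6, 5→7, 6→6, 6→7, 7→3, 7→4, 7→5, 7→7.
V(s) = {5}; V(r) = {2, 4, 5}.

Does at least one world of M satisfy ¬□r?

Yes

Let φ = ¬□r. Evaluate φ at each world:
  0 (successors {0, 6}): φ is true.
  1 (successors {0, 1}): φ is true.
  2 (successors {2, 7}): φ is true.
  3 (successors {3}): φ is true.
  4 (successors {4, 5}): φ is false.
  5 (successors {5, 6, 7}): φ is true.
  6 (successors {6, 7}): φ is true.
  7 (successors {3, 4, 5, 7}): φ is true.
Detail at 0 (witness):
  At 0: □r is false, so ¬□r is true.
    At 0: □r requires r at every successor {0, 6}.
      r fails at 0, so □r is false at 0.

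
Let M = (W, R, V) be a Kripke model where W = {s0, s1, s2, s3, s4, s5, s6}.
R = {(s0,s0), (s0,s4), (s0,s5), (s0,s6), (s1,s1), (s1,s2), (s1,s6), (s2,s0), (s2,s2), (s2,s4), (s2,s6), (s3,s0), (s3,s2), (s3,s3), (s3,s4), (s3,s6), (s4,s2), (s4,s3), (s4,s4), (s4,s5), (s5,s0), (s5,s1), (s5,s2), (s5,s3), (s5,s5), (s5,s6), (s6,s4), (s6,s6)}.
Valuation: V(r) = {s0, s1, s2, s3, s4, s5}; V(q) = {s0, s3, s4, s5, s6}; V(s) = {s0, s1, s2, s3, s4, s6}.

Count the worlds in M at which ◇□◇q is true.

7

Let φ = ◇□◇q. Evaluate φ at each world:
  s0 (successors {s0, s4, s5, s6}): φ is true.
  s1 (successors {s1, s2, s6}): φ is true.
  s2 (successors {s0, s2, s4, s6}): φ is true.
  s3 (successors {s0, s2, s3, s4, s6}): φ is true.
  s4 (successors {s2, s3, s4, s5}): φ is true.
  s5 (successors {s0, s1, s2, s3, s5, s6}): φ is true.
  s6 (successors {s4, s6}): φ is true.
For instance, at s6:
  At s6: ◇□◇q requires □◇q at some successor in {s4, s6}.
    □◇q holds at s4, so ◇□◇q is true at s6.
      At s4: □◇q requires ◇q at every successor {s2, s3, s4, s5}.
        At s2: ◇q is true.
        At s3: ◇q is true.
        At s4: ◇q is true.
        At s5: ◇q is true.
      So □◇q is true at s4.
Satisfying worlds: {s0, s1, s2, s3, s4, s5, s6}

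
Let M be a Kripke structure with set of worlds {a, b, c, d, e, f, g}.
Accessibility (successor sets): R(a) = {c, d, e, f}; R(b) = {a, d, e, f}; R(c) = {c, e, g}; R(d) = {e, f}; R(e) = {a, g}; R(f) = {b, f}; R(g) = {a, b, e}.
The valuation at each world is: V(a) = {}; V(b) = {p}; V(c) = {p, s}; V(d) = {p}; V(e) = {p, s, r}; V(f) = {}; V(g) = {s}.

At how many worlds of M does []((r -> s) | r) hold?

7

Let φ = []((r -> s) | r). Evaluate φ at each world:
  a (successors {c, d, e, f}): φ is true.
  b (successors {a, d, e, f}): φ is true.
  c (successors {c, e, g}): φ is true.
  d (successors {e, f}): φ is true.
  e (successors {a, g}): φ is true.
  f (successors {b, f}): φ is true.
  g (successors {a, b, e}): φ is true.
For instance, at a:
  At a: []((r -> s) | r) requires (r -> s) | r at every successor {c, d, e, f}.
    At c: (r -> s) | r is true.
    At d: (r -> s) | r is true.
    At e: (r -> s) | r is true.
    At f: (r -> s) | r is true.
  So []((r -> s) | r) is true at a.
Satisfying worlds: {a, b, c, d, e, f, g}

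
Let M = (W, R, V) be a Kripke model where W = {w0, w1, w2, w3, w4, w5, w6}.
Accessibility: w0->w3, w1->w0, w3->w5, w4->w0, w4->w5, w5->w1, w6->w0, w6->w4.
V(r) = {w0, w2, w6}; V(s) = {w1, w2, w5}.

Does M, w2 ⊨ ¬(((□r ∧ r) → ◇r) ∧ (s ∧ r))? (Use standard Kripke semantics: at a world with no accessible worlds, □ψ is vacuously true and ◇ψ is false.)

Yes

At w2: ((□r ∧ r) → ◇r) ∧ (s ∧ r) is false, so ¬(((□r ∧ r) → ◇r) ∧ (s ∧ r)) is true.
  At w2: (□r ∧ r) → ◇r is false, s ∧ r is true, so ((□r ∧ r) → ◇r) ∧ (s ∧ r) is false.
    At w2: □r ∧ r is true, ◇r is false, so (□r ∧ r) → ◇r is false.
      At w2: □r is true, r is true, so □r ∧ r is true.
      At w2: no accessible worlds, so ◇r is false.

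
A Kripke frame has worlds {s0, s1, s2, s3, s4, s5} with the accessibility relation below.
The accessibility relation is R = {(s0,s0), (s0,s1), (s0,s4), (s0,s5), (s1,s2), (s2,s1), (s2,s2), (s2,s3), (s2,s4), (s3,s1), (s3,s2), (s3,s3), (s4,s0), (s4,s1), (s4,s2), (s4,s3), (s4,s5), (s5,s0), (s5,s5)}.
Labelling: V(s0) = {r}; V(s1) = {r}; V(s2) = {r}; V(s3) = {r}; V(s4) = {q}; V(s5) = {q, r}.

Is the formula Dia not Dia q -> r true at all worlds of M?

Let φ = Dia not Dia q -> r. Evaluate φ at each world:
  s0 (successors {s0, s1, s4, s5}): φ is true.
  s1 (successors {s2}): φ is true.
  s2 (successors {s1, s2, s3, s4}): φ is true.
  s3 (successors {s1, s2, s3}): φ is true.
  s4 (successors {s0, s1, s2, s3, s5}): φ is false.
  s5 (successors {s0, s5}): φ is true.
Detail at s4 (counterexample):
  At s4: Dia not Dia q is true, r is false, so Dia not Dia q -> r is false.
    At s4: Dia not Dia q requires not Dia q at some successor in {s0, s1, s2, s3, s5}.
      not Dia q holds at s1, so Dia not Dia q is true at s4.

No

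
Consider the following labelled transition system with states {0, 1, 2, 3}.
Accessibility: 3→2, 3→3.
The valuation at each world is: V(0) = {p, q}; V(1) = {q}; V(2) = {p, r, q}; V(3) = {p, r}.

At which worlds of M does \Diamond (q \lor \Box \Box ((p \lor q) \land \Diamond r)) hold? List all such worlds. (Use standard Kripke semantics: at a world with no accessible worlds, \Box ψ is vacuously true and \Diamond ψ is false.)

3

Let φ = \Diamond (q \lor \Box \Box ((p \lor q) \land \Diamond r)). Evaluate φ at each world:
  0 (successors ∅): φ is false.
  1 (successors ∅): φ is false.
  2 (successors ∅): φ is false.
  3 (successors {2, 3}): φ is true.
For instance, at 3:
  At 3: \Diamond (q \lor \Box \Box ((p \lor q) \land \Diamond r)) requires q \lor \Box \Box ((p \lor q) \land \Diamond r) at some successor in {2, 3}.
    q \lor \Box \Box ((p \lor q) \land \Diamond r) holds at 2, so \Diamond (q \lor \Box \Box ((p \lor q) \land \Diamond r)) is true at 3.
      At 2: q is true, \Box \Box ((p \lor q) \land \Diamond r) is true, so q \lor \Box \Box ((p \lor q) \land \Diamond r) is true.
Satisfying worlds: {3}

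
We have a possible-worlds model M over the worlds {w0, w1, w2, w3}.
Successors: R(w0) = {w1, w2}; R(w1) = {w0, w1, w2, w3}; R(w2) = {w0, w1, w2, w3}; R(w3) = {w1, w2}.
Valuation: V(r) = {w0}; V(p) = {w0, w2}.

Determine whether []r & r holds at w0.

No

At w0: []r is false, r is true, so []r & r is false.
  At w0: []r requires r at every successor {w1, w2}.
    r fails at w1, so []r is false at w0.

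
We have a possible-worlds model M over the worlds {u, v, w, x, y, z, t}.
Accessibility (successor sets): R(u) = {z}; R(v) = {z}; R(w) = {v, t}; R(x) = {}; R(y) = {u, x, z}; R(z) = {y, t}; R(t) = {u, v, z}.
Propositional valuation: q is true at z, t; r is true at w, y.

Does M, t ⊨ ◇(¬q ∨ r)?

Recall that ◇ψ holds at a world iff ψ holds at some accessible world.
At t: ◇(¬q ∨ r) requires ¬q ∨ r at some successor in {u, v, z}.
  ¬q ∨ r holds at u, so ◇(¬q ∨ r) is true at t.

Yes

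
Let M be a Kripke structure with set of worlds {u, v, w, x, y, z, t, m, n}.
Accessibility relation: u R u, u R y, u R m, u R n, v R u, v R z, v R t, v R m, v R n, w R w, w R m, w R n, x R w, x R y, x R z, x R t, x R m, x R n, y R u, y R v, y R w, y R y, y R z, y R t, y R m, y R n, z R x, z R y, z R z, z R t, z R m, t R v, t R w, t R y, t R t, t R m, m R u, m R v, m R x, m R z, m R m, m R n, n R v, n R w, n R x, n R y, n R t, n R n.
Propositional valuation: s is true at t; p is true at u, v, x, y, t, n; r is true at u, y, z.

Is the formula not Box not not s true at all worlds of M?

Yes

Let φ = not Box not not s. Evaluate φ at each world:
  u (successors {u, y, m, n}): φ is true.
  v (successors {u, z, t, m, n}): φ is true.
  w (successors {w, m, n}): φ is true.
  x (successors {w, y, z, t, m, n}): φ is true.
  y (successors {u, v, w, y, z, t, m, n}): φ is true.
  z (successors {x, y, z, t, m}): φ is true.
  t (successors {v, w, y, t, m}): φ is true.
  m (successors {u, v, x, z, m, n}): φ is true.
  n (successors {v, w, x, y, t, n}): φ is true.
For instance, at m:
  At m: Box not not s is false, so not Box not not s is true.
    At m: Box not not s requires not not s at every successor {u, v, x, z, m, n}.
      not not s fails at u, so Box not not s is false at m.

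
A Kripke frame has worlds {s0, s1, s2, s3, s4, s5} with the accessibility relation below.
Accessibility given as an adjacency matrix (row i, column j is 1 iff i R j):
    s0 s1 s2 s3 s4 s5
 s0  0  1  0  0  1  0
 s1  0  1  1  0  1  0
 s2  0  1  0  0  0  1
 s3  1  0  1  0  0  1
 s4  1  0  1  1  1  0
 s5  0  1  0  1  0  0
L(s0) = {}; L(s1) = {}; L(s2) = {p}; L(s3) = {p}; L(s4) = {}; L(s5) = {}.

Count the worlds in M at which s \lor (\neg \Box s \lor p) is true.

6

Let φ = s \lor (\neg \Box s \lor p). Evaluate φ at each world:
  s0 (successors {s1, s4}): φ is true.
  s1 (successors {s1, s2, s4}): φ is true.
  s2 (successors {s1, s5}): φ is true.
  s3 (successors {s0, s2, s5}): φ is true.
  s4 (successors {s0, s2, s3, s4}): φ is true.
  s5 (successors {s1, s3}): φ is true.
For instance, at s0:
  At s0: s is false, \neg \Box s \lor p is true, so s \lor (\neg \Box s \lor p) is true.
    At s0: \neg \Box s is true, p is false, so \neg \Box s \lor p is true.
      At s0: \Box s is false, so \neg \Box s is true.
Satisfying worlds: {s0, s1, s2, s3, s4, s5}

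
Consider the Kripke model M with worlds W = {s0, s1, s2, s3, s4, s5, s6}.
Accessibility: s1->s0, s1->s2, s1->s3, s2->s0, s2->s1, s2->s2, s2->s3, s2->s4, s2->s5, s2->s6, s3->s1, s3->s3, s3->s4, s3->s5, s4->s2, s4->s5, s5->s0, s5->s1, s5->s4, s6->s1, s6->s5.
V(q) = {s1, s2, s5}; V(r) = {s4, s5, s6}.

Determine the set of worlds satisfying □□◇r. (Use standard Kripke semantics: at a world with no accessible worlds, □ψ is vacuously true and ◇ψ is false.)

s0

Recall that □ψ holds at a world iff ψ holds at every accessible world, and ◇ψ holds iff ψ holds at some accessible world.
Let φ = □□◇r. Evaluate φ at each world:
  s0 (successors ∅): φ is true.
  s1 (successors {s0, s2, s3}): φ is false.
  s2 (successors {s0, s1, s2, s3, s4, s5, s6}): φ is false.
  s3 (successors {s1, s3, s4, s5}): φ is false.
  s4 (successors {s2, s5}): φ is false.
  s5 (successors {s0, s1, s4}): φ is false.
  s6 (successors {s1, s5}): φ is false.
For instance, at s2:
  At s2: □□◇r requires □◇r at every successor {s0, s1, s2, s3, s4, s5, s6}.
    □◇r fails at s1, so □□◇r is false at s2.
      At s1: □◇r requires ◇r at every successor {s0, s2, s3}.
        ◇r fails at s0, so □◇r is false at s1.
Satisfying worlds: {s0}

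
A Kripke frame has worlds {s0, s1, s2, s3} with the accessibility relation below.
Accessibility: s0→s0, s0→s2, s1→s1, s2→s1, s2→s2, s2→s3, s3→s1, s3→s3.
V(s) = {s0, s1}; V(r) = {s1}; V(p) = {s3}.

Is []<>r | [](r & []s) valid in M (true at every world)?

No

Let φ = []<>r | [](r & []s). Evaluate φ at each world:
  s0 (successors {s0, s2}): φ is false.
  s1 (successors {s1}): φ is true.
  s2 (successors {s1, s2, s3}): φ is true.
  s3 (successors {s1, s3}): φ is true.
Detail at s0 (counterexample):
  At s0: []<>r is false, [](r & []s) is false, so []<>r | [](r & []s) is false.
    At s0: []<>r requires <>r at every successor {s0, s2}.
      <>r fails at s0, so []<>r is false at s0.
    At s0: [](r & []s) requires r & []s at every successor {s0, s2}.
      r & []s fails at s0, so [](r & []s) is false at s0.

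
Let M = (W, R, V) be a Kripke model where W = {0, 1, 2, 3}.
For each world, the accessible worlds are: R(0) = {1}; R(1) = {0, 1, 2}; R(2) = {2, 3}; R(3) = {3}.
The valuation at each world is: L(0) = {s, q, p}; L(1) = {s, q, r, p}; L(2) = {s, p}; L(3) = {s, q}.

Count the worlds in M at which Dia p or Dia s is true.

Let φ = Dia p or Dia s. Evaluate φ at each world:
  0 (successors {1}): φ is true.
  1 (successors {0, 1, 2}): φ is true.
  2 (successors {2, 3}): φ is true.
  3 (successors {3}): φ is true.
For instance, at 1:
  At 1: Dia p is true, Dia s is true, so Dia p or Dia s is true.
    At 1: Dia p requires p at some successor in {0, 1, 2}.
      p holds at 0, so Dia p is true at 1.
    At 1: Dia s requires s at some successor in {0, 1, 2}.
      s holds at 0, so Dia s is true at 1.
Satisfying worlds: {0, 1, 2, 3}

4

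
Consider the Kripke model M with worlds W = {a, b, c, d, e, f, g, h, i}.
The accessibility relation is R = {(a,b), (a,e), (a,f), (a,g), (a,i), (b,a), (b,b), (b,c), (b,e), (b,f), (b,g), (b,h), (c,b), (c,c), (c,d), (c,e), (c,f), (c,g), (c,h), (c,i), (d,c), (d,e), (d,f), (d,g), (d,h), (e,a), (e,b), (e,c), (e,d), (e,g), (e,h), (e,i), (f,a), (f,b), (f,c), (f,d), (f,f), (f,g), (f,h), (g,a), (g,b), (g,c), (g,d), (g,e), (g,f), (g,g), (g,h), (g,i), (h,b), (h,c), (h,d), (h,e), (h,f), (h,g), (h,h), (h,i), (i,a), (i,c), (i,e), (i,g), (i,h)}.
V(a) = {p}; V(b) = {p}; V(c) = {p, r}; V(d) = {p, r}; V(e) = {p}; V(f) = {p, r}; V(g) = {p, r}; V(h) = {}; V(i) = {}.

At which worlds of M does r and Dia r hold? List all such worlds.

Let φ = r and Dia r. Evaluate φ at each world:
  a (successors {b, e, f, g, i}): φ is false.
  b (successors {a, b, c, e, f, g, h}): φ is false.
  c (successors {b, c, d, e, f, g, h, i}): φ is true.
  d (successors {c, e, f, g, h}): φ is true.
  e (successors {a, b, c, d, g, h, i}): φ is false.
  f (successors {a, b, c, d, f, g, h}): φ is true.
  g (successors {a, b, c, d, e, f, g, h, i}): φ is true.
  h (successors {b, c, d, e, f, g, h, i}): φ is false.
  i (successors {a, c, e, g, h}): φ is false.
For instance, at c:
  At c: r is true, Dia r is true, so r and Dia r is true.
    At c: Dia r requires r at some successor in {b, c, d, e, f, g, h, i}.
      r holds at c, so Dia r is true at c.
Satisfying worlds: {c, d, f, g}

c, d, f, g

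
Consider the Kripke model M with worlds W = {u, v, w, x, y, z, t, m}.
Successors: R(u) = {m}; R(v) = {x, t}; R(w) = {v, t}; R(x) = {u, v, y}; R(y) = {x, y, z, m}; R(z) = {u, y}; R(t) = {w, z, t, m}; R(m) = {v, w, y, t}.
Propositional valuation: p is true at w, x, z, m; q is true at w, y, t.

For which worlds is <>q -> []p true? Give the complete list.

Recall that []ψ holds at a world iff ψ holds at every accessible world, and <>ψ holds iff ψ holds at some accessible world.
Let φ = <>q -> []p. Evaluate φ at each world:
  u (successors {m}): φ is true.
  v (successors {x, t}): φ is false.
  w (successors {v, t}): φ is false.
  x (successors {u, v, y}): φ is false.
  y (successors {x, y, z, m}): φ is false.
  z (successors {u, y}): φ is false.
  t (successors {w, z, t, m}): φ is false.
  m (successors {v, w, y, t}): φ is false.
For instance, at w:
  At w: <>q is true, []p is false, so <>q -> []p is false.
    At w: <>q requires q at some successor in {v, t}.
      q holds at t, so <>q is true at w.
    At w: []p requires p at every successor {v, t}.
      p fails at v, so []p is false at w.
Satisfying worlds: {u}

u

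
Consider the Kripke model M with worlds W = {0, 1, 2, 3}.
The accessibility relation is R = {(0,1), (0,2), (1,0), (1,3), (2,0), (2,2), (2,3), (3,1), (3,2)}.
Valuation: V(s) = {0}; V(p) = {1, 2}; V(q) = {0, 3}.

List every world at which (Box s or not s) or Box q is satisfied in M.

Let φ = (Box s or not s) or Box q. Evaluate φ at each world:
  0 (successors {1, 2}): φ is false.
  1 (successors {0, 3}): φ is true.
  2 (successors {0, 2, 3}): φ is true.
  3 (successors {1, 2}): φ is true.
For instance, at 0:
  At 0: Box s or not s is false, Box q is false, so (Box s or not s) or Box q is false.
    At 0: Box s is false, not s is false, so Box s or not s is false.
      At 0: Box s requires s at every successor {1, 2}.
        s fails at 1, so Box s is false at 0.
    At 0: Box q requires q at every successor {1, 2}.
      q fails at 1, so Box q is false at 0.
Satisfying worlds: {1, 2, 3}

1, 2, 3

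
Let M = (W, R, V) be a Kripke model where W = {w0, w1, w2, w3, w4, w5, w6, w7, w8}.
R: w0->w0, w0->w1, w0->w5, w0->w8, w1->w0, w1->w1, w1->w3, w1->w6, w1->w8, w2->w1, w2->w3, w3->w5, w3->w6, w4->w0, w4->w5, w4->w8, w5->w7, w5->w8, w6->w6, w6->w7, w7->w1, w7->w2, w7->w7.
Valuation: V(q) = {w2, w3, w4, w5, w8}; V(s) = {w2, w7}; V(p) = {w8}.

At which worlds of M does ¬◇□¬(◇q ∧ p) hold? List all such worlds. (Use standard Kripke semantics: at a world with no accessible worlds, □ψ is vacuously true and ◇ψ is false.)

Let φ = ¬◇□¬(◇q ∧ p). Evaluate φ at each world:
  w0 (successors {w0, w1, w5, w8}): φ is false.
  w1 (successors {w0, w1, w3, w6, w8}): φ is false.
  w2 (successors {w1, w3}): φ is false.
  w3 (successors {w5, w6}): φ is false.
  w4 (successors {w0, w5, w8}): φ is false.
  w5 (successors {w7, w8}): φ is false.
  w6 (successors {w6, w7}): φ is false.
  w7 (successors {w1, w2, w7}): φ is false.
  w8 (successors ∅): φ is true.
For instance, at w3:
  At w3: ◇□¬(◇q ∧ p) is true, so ¬◇□¬(◇q ∧ p) is false.
    At w3: ◇□¬(◇q ∧ p) requires □¬(◇q ∧ p) at some successor in {w5, w6}.
      □¬(◇q ∧ p) holds at w5, so ◇□¬(◇q ∧ p) is true at w3.
Satisfying worlds: {w8}

w8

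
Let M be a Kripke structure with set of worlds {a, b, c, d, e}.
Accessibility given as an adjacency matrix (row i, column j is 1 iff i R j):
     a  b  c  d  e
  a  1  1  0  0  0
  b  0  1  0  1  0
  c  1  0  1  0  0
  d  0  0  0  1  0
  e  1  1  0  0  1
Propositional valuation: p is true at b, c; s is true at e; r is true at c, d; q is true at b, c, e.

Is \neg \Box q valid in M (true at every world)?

Yes

Recall that \Box ψ holds at a world iff ψ holds at every accessible world, and \Diamond ψ holds iff ψ holds at some accessible world.
Let φ = \neg \Box q. Evaluate φ at each world:
  a (successors {a, b}): φ is true.
  b (successors {b, d}): φ is true.
  c (successors {a, c}): φ is true.
  d (successors {d}): φ is true.
  e (successors {a, b, e}): φ is true.
For instance, at b:
  At b: \Box q is false, so \neg \Box q is true.
    At b: \Box q requires q at every successor {b, d}.
      q fails at d, so \Box q is false at b.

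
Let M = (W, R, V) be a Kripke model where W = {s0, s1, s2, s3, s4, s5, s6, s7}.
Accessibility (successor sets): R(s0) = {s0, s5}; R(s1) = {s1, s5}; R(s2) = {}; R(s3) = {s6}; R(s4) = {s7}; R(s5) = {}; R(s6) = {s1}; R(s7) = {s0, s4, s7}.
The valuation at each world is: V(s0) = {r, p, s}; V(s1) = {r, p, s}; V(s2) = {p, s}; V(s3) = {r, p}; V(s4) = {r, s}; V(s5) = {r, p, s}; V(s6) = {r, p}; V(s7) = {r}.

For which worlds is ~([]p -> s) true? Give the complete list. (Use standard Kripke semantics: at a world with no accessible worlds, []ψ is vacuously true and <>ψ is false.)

s3, s6

Let φ = ~([]p -> s). Evaluate φ at each world:
  s0 (successors {s0, s5}): φ is false.
  s1 (successors {s1, s5}): φ is false.
  s2 (successors ∅): φ is false.
  s3 (successors {s6}): φ is true.
  s4 (successors {s7}): φ is false.
  s5 (successors ∅): φ is false.
  s6 (successors {s1}): φ is true.
  s7 (successors {s0, s4, s7}): φ is false.
For instance, at s1:
  At s1: []p -> s is true, so ~([]p -> s) is false.
    At s1: []p is true, s is true, so []p -> s is true.
      At s1: []p requires p at every successor {s1, s5}.
        At s1: p is true.
        At s5: p is true.
      So []p is true at s1.
Satisfying worlds: {s3, s6}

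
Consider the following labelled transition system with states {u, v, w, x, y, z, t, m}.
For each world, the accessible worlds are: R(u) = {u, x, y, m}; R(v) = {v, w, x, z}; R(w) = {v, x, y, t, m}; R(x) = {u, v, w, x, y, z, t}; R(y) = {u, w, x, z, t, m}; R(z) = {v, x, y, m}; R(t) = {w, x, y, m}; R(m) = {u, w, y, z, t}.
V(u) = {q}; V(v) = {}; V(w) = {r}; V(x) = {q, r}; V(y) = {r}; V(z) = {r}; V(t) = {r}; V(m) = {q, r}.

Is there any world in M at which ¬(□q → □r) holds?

No

Recall that □ψ holds at a world iff ψ holds at every accessible world, and ◇ψ holds iff ψ holds at some accessible world.
Let φ = ¬(□q → □r). Evaluate φ at each world:
  u (successors {u, x, y, m}): φ is false.
  v (successors {v, w, x, z}): φ is false.
  w (successors {v, x, y, t, m}): φ is false.
  x (successors {u, v, w, x, y, z, t}): φ is false.
  y (successors {u, w, x, z, t, m}): φ is false.
  z (successors {v, x, y, m}): φ is false.
  t (successors {w, x, y, m}): φ is false.
  m (successors {u, w, y, z, t}): φ is false.
For instance, at x:
  At x: □q → □r is true, so ¬(□q → □r) is false.
    At x: □q is false, □r is false, so □q → □r is true.
      At x: □q requires q at every successor {u, v, w, x, y, z, t}.
        q fails at v, so □q is false at x.
      At x: □r requires r at every successor {u, v, w, x, y, z, t}.
        r fails at u, so □r is false at x.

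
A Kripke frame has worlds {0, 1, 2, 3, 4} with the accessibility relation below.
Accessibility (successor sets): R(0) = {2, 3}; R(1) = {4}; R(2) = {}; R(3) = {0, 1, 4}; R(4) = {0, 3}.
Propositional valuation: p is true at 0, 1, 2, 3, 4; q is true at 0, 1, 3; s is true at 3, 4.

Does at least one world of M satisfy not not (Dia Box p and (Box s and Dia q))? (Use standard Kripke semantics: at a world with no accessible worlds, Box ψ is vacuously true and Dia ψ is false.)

Let φ = not not (Dia Box p and (Box s and Dia q)). Evaluate φ at each world:
  0 (successors {2, 3}): φ is false.
  1 (successors {4}): φ is false.
  2 (successors ∅): φ is false.
  3 (successors {0, 1, 4}): φ is false.
  4 (successors {0, 3}): φ is false.
For instance, at 4:
  At 4: not (Dia Box p and (Box s and Dia q)) is true, so not not (Dia Box p and (Box s and Dia q)) is false.
    At 4: Dia Box p and (Box s and Dia q) is false, so not (Dia Box p and (Box s and Dia q)) is true.
      At 4: Dia Box p is true, Box s and Dia q is false, so Dia Box p and (Box s and Dia q) is false.

No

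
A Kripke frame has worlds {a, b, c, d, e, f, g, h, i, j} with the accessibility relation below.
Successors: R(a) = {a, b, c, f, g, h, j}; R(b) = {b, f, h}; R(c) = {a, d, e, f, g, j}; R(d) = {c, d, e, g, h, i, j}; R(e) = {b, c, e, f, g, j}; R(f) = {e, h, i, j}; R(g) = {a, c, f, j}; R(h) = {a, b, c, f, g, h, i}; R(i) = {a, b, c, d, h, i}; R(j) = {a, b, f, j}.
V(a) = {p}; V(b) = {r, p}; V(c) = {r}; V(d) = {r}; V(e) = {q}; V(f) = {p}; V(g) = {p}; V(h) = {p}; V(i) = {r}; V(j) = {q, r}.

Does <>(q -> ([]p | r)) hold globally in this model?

Yes

Let φ = <>(q -> ([]p | r)). Evaluate φ at each world:
  a (successors {a, b, c, f, g, h, j}): φ is true.
  b (successors {b, f, h}): φ is true.
  c (successors {a, d, e, f, g, j}): φ is true.
  d (successors {c, d, e, g, h, i, j}): φ is true.
  e (successors {b, c, e, f, g, j}): φ is true.
  f (successors {e, h, i, j}): φ is true.
  g (successors {a, c, f, j}): φ is true.
  h (successors {a, b, c, f, g, h, i}): φ is true.
  i (successors {a, b, c, d, h, i}): φ is true.
  j (successors {a, b, f, j}): φ is true.
For instance, at f:
  At f: <>(q -> ([]p | r)) requires q -> ([]p | r) at some successor in {e, h, i, j}.
    q -> ([]p | r) holds at h, so <>(q -> ([]p | r)) is true at f.
      At h: q is false, []p | r is false, so q -> ([]p | r) is true.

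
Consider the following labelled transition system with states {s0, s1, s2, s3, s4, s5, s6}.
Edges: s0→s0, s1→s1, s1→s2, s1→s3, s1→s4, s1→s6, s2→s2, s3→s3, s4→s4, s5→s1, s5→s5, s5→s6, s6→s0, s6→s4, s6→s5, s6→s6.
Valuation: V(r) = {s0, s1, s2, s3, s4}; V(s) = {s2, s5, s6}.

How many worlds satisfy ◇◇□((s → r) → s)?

3

Let φ = ◇◇□((s → r) → s). Evaluate φ at each world:
  s0 (successors {s0}): φ is false.
  s1 (successors {s1, s2, s3, s4, s6}): φ is true.
  s2 (successors {s2}): φ is true.
  s3 (successors {s3}): φ is false.
  s4 (successors {s4}): φ is false.
  s5 (successors {s1, s5, s6}): φ is true.
  s6 (successors {s0, s4, s5, s6}): φ is false.
For instance, at s2:
  At s2: ◇◇□((s → r) → s) requires ◇□((s → r) → s) at some successor in {s2}.
    ◇□((s → r) → s) holds at s2, so ◇◇□((s → r) → s) is true at s2.
      At s2: ◇□((s → r) → s) requires □((s → r) → s) at some successor in {s2}.
        □((s → r) → s) holds at s2, so ◇□((s → r) → s) is true at s2.
Satisfying worlds: {s1, s2, s5}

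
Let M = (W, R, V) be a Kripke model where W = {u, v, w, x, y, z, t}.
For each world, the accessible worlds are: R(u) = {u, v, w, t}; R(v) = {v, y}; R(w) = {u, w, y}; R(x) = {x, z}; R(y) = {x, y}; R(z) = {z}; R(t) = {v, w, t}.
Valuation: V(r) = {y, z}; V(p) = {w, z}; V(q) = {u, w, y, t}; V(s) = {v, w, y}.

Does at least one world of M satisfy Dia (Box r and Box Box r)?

Let φ = Dia (Box r and Box Box r). Evaluate φ at each world:
  u (successors {u, v, w, t}): φ is false.
  v (successors {v, y}): φ is false.
  w (successors {u, w, y}): φ is false.
  x (successors {x, z}): φ is true.
  y (successors {x, y}): φ is false.
  z (successors {z}): φ is true.
  t (successors {v, w, t}): φ is false.
Detail at x (witness):
  At x: Dia (Box r and Box Box r) requires Box r and Box Box r at some successor in {x, z}.
    Box r and Box Box r holds at z, so Dia (Box r and Box Box r) is true at x.
      At z: Box r is true, Box Box r is true, so Box r and Box Box r is true.

Yes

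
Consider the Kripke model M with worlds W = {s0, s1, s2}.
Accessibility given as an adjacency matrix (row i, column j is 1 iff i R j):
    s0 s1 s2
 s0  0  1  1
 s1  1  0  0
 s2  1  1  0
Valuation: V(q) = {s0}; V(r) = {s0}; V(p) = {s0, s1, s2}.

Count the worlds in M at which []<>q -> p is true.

Let φ = []<>q -> p. Evaluate φ at each world:
  s0 (successors {s1, s2}): φ is true.
  s1 (successors {s0}): φ is true.
  s2 (successors {s0, s1}): φ is true.
For instance, at s1:
  At s1: []<>q is false, p is true, so []<>q -> p is true.
    At s1: []<>q requires <>q at every successor {s0}.
      <>q fails at s0, so []<>q is false at s1.
Satisfying worlds: {s0, s1, s2}

3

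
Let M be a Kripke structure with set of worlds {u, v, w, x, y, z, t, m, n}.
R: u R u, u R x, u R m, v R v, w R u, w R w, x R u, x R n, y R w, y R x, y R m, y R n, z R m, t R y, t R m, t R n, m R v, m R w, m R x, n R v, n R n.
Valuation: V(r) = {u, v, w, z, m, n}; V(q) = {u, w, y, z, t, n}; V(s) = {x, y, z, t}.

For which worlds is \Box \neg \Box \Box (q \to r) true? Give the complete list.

none

Let φ = \Box \neg \Box \Box (q \to r). Evaluate φ at each world:
  u (successors {u, x, m}): φ is false.
  v (successors {v}): φ is false.
  w (successors {u, w}): φ is false.
  x (successors {u, n}): φ is false.
  y (successors {w, x, m, n}): φ is false.
  z (successors {m}): φ is false.
  t (successors {y, m, n}): φ is false.
  m (successors {v, w, x}): φ is false.
  n (successors {v, n}): φ is false.
For instance, at t:
  At t: \Box \neg \Box \Box (q \to r) requires \neg \Box \Box (q \to r) at every successor {y, m, n}.
    \neg \Box \Box (q \to r) fails at y, so \Box \neg \Box \Box (q \to r) is false at t.
      At y: \Box \Box (q \to r) is true, so \neg \Box \Box (q \to r) is false.
Satisfying worlds: none.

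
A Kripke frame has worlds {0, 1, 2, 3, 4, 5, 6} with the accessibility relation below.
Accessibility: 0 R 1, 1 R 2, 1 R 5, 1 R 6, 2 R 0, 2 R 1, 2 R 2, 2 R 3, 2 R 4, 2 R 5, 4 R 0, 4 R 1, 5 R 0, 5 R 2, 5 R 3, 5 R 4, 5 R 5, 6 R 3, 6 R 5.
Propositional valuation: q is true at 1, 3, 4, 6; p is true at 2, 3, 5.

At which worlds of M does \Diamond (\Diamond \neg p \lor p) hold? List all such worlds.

Let φ = \Diamond (\Diamond \neg p \lor p). Evaluate φ at each world:
  0 (successors {1}): φ is true.
  1 (successors {2, 5, 6}): φ is true.
  2 (successors {0, 1, 2, 3, 4, 5}): φ is true.
  3 (successors ∅): φ is false.
  4 (successors {0, 1}): φ is true.
  5 (successors {0, 2, 3, 4, 5}): φ is true.
  6 (successors {3, 5}): φ is true.
For instance, at 4:
  At 4: \Diamond (\Diamond \neg p \lor p) requires \Diamond \neg p \lor p at some successor in {0, 1}.
    \Diamond \neg p \lor p holds at 0, so \Diamond (\Diamond \neg p \lor p) is true at 4.
      At 0: \Diamond \neg p is true, p is false, so \Diamond \neg p \lor p is true.
Satisfying worlds: {0, 1, 2, 4, 5, 6}

0, 1, 2, 4, 5, 6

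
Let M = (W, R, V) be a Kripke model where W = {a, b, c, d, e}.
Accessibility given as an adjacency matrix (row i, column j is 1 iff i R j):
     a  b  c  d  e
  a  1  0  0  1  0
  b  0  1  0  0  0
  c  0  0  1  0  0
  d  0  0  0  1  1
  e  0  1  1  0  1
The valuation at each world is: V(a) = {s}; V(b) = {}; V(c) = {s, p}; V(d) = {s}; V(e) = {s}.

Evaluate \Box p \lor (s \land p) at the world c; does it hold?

Yes

Recall that \Box ψ holds at a world iff ψ holds at every accessible world, and \Diamond ψ holds iff ψ holds at some accessible world.
At c: \Box p is true, s \land p is true, so \Box p \lor (s \land p) is true.
  At c: \Box p requires p at every successor {c}.
    At c: p is true.
  So \Box p is true at c.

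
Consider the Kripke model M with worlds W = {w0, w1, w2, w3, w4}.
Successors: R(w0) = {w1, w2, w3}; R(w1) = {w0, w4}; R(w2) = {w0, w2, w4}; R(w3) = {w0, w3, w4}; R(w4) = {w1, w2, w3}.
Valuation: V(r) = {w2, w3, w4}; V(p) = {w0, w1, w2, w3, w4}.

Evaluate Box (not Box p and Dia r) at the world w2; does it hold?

At w2: Box (not Box p and Dia r) requires not Box p and Dia r at every successor {w0, w2, w4}.
  not Box p and Dia r fails at w0, so Box (not Box p and Dia r) is false at w2.
    At w0: not Box p is false, Dia r is true, so not Box p and Dia r is false.
      At w0: Box p is true, so not Box p is false.
      At w0: Dia r requires r at some successor in {w1, w2, w3}.
        r holds at w2, so Dia r is true at w0.

No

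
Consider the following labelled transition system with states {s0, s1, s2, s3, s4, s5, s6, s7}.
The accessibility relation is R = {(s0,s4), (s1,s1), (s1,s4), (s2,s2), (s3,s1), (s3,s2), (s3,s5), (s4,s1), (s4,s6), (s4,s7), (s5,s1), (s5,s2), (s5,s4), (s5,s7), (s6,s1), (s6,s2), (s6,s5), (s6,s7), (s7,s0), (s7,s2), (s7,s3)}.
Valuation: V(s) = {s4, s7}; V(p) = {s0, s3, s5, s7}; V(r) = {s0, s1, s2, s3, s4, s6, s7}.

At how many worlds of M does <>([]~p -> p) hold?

7

Let φ = <>([]~p -> p). Evaluate φ at each world:
  s0 (successors {s4}): φ is true.
  s1 (successors {s1, s4}): φ is true.
  s2 (successors {s2}): φ is false.
  s3 (successors {s1, s2, s5}): φ is true.
  s4 (successors {s1, s6, s7}): φ is true.
  s5 (successors {s1, s2, s4, s7}): φ is true.
  s6 (successors {s1, s2, s5, s7}): φ is true.
  s7 (successors {s0, s2, s3}): φ is true.
For instance, at s0:
  At s0: <>([]~p -> p) requires []~p -> p at some successor in {s4}.
    []~p -> p holds at s4, so <>([]~p -> p) is true at s0.
      At s4: []~p is false, p is false, so []~p -> p is true.
Satisfying worlds: {s0, s1, s3, s4, s5, s6, s7}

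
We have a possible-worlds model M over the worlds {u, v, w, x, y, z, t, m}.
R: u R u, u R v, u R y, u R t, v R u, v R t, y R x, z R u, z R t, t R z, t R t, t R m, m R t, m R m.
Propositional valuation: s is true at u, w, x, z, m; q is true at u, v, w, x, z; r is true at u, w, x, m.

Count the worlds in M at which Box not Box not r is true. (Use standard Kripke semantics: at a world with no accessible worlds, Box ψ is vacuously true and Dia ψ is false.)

Let φ = Box not Box not r. Evaluate φ at each world:
  u (successors {u, v, y, t}): φ is true.
  v (successors {u, t}): φ is true.
  w (successors ∅): φ is true.
  x (successors ∅): φ is true.
  y (successors {x}): φ is false.
  z (successors {u, t}): φ is true.
  t (successors {z, t, m}): φ is true.
  m (successors {t, m}): φ is true.
For instance, at m:
  At m: Box not Box not r requires not Box not r at every successor {t, m}.
      At t: Box not r is false, so not Box not r is true.
      At m: Box not r is false, so not Box not r is true.
  So Box not Box not r is true at m.
Satisfying worlds: {u, v, w, x, z, t, m}

7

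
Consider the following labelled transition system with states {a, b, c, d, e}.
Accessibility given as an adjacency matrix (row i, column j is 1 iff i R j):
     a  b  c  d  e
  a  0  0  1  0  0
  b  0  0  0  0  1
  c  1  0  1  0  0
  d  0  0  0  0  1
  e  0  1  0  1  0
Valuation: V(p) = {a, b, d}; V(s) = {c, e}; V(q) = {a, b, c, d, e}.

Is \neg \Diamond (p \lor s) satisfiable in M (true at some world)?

No

Let φ = \neg \Diamond (p \lor s). Evaluate φ at each world:
  a (successors {c}): φ is false.
  b (successors {e}): φ is false.
  c (successors {a, c}): φ is false.
  d (successors {e}): φ is false.
  e (successors {b, d}): φ is false.
For instance, at a:
  At a: \Diamond (p \lor s) is true, so \neg \Diamond (p \lor s) is false.
    At a: \Diamond (p \lor s) requires p \lor s at some successor in {c}.
      p \lor s holds at c, so \Diamond (p \lor s) is true at a.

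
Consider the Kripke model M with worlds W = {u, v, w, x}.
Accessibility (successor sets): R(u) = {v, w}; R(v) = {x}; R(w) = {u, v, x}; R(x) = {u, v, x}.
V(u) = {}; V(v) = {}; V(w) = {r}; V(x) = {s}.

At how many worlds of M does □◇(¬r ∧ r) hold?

Let φ = □◇(¬r ∧ r). Evaluate φ at each world:
  u (successors {v, w}): φ is false.
  v (successors {x}): φ is false.
  w (successors {u, v, x}): φ is false.
  x (successors {u, v, x}): φ is false.
For instance, at w:
  At w: □◇(¬r ∧ r) requires ◇(¬r ∧ r) at every successor {u, v, x}.
    ◇(¬r ∧ r) fails at u, so □◇(¬r ∧ r) is false at w.
      At u: ◇(¬r ∧ r) requires ¬r ∧ r at some successor in {v, w}.
        At v: ¬r ∧ r is false.
        At w: ¬r ∧ r is false.
      So ◇(¬r ∧ r) is false at u.
Satisfying worlds: none.

0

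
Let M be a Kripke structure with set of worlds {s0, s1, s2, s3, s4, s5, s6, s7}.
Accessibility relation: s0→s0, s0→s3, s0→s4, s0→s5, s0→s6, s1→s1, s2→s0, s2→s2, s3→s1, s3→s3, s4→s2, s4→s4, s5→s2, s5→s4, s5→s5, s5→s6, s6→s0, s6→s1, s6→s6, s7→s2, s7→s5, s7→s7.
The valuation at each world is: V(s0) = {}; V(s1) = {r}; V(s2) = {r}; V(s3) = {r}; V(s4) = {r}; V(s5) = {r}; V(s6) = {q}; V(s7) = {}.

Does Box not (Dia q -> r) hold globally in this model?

Let φ = Box not (Dia q -> r). Evaluate φ at each world:
  s0 (successors {s0, s3, s4, s5, s6}): φ is false.
  s1 (successors {s1}): φ is false.
  s2 (successors {s0, s2}): φ is false.
  s3 (successors {s1, s3}): φ is false.
  s4 (successors {s2, s4}): φ is false.
  s5 (successors {s2, s4, s5, s6}): φ is false.
  s6 (successors {s0, s1, s6}): φ is false.
  s7 (successors {s2, s5, s7}): φ is false.
Detail at s0 (counterexample):
  At s0: Box not (Dia q -> r) requires not (Dia q -> r) at every successor {s0, s3, s4, s5, s6}.
    not (Dia q -> r) fails at s3, so Box not (Dia q -> r) is false at s0.
      At s3: Dia q -> r is true, so not (Dia q -> r) is false.

No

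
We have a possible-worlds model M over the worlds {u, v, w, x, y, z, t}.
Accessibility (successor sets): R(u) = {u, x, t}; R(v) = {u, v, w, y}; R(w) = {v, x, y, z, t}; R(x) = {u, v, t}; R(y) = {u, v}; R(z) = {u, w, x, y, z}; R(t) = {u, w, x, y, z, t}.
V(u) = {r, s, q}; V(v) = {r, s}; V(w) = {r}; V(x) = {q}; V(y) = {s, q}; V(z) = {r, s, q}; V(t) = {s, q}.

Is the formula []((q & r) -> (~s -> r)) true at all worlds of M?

Yes

Let φ = []((q & r) -> (~s -> r)). Evaluate φ at each world:
  u (successors {u, x, t}): φ is true.
  v (successors {u, v, w, y}): φ is true.
  w (successors {v, x, y, z, t}): φ is true.
  x (successors {u, v, t}): φ is true.
  y (successors {u, v}): φ is true.
  z (successors {u, w, x, y, z}): φ is true.
  t (successors {u, w, x, y, z, t}): φ is true.
For instance, at v:
  At v: []((q & r) -> (~s -> r)) requires (q & r) -> (~s -> r) at every successor {u, v, w, y}.
    At u: (q & r) -> (~s -> r) is true.
    At v: (q & r) -> (~s -> r) is true.
    At w: (q & r) -> (~s -> r) is true.
    At y: (q & r) -> (~s -> r) is true.
  So []((q & r) -> (~s -> r)) is true at v.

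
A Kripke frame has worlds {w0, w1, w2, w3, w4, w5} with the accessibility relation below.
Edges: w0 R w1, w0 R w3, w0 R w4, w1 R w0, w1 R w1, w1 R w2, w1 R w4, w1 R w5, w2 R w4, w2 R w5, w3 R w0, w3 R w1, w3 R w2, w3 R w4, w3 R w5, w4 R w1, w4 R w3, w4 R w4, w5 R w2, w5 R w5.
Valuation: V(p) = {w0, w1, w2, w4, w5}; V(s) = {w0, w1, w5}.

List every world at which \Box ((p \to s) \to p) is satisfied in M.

Let φ = \Box ((p \to s) \to p). Evaluate φ at each world:
  w0 (successors {w1, w3, w4}): φ is false.
  w1 (successors {w0, w1, w2, w4, w5}): φ is true.
  w2 (successors {w4, w5}): φ is true.
  w3 (successors {w0, w1, w2, w4, w5}): φ is true.
  w4 (successors {w1, w3, w4}): φ is false.
  w5 (successors {w2, w5}): φ is true.
For instance, at w5:
  At w5: \Box ((p \to s) \to p) requires (p \to s) \to p at every successor {w2, w5}.
    At w2: (p \to s) \to p is true.
    At w5: (p \to s) \to p is true.
  So \Box ((p \to s) \to p) is true at w5.
Satisfying worlds: {w1, w2, w3, w5}

w1, w2, w3, w5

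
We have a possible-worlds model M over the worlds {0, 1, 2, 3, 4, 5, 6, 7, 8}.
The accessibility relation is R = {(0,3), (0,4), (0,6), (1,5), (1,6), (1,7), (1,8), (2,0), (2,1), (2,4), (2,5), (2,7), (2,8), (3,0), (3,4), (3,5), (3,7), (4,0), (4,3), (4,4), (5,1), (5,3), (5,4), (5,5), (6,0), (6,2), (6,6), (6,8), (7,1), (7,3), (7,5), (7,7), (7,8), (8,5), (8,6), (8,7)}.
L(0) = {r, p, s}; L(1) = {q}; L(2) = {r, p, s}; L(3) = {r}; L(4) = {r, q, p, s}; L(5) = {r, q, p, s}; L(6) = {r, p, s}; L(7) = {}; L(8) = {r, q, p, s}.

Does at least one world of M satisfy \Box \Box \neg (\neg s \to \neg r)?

No

Recall that \Box ψ holds at a world iff ψ holds at every accessible world, and \Diamond ψ holds iff ψ holds at some accessible world.
Let φ = \Box \Box \neg (\neg s \to \neg r). Evaluate φ at each world:
  0 (successors {3, 4, 6}): φ is false.
  1 (successors {5, 6, 7, 8}): φ is false.
  2 (successors {0, 1, 4, 5, 7, 8}): φ is false.
  3 (successors {0, 4, 5, 7}): φ is false.
  4 (successors {0, 3, 4}): φ is false.
  5 (successors {1, 3, 4, 5}): φ is false.
  6 (successors {0, 2, 6, 8}): φ is false.
  7 (successors {1, 3, 5, 7, 8}): φ is false.
  8 (successors {5, 6, 7}): φ is false.
For instance, at 0:
  At 0: \Box \Box \neg (\neg s \to \neg r) requires \Box \neg (\neg s \to \neg r) at every successor {3, 4, 6}.
    \Box \neg (\neg s \to \neg r) fails at 3, so \Box \Box \neg (\neg s \to \neg r) is false at 0.
      At 3: \Box \neg (\neg s \to \neg r) requires \neg (\neg s \to \neg r) at every successor {0, 4, 5, 7}.
        \neg (\neg s \to \neg r) fails at 0, so \Box \neg (\neg s \to \neg r) is false at 3.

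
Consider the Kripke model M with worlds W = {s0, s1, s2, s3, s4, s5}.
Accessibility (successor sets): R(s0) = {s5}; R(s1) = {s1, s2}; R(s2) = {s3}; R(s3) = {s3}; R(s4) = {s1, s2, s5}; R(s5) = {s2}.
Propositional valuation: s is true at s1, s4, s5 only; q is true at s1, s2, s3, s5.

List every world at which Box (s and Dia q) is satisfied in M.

s0

Let φ = Box (s and Dia q). Evaluate φ at each world:
  s0 (successors {s5}): φ is true.
  s1 (successors {s1, s2}): φ is false.
  s2 (successors {s3}): φ is false.
  s3 (successors {s3}): φ is false.
  s4 (successors {s1, s2, s5}): φ is false.
  s5 (successors {s2}): φ is false.
For instance, at s1:
  At s1: Box (s and Dia q) requires s and Dia q at every successor {s1, s2}.
    s and Dia q fails at s2, so Box (s and Dia q) is false at s1.
      At s2: s is false, Dia q is true, so s and Dia q is false.
Satisfying worlds: {s0}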